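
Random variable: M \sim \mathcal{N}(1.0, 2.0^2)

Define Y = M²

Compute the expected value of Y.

Using E[X²] = Var(X) + (E[X])²:
E[M] = 1
Var(M) = 2.0^2 = 4
E[M²] = 4 + 1² = 4 + 1 = 5

5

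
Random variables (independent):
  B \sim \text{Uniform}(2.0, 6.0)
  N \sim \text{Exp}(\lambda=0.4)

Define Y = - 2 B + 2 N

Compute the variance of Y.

For independent RVs: Var(aX + bY) = a²Var(X) + b²Var(Y)
Var(B) = 1.3333333
Var(N) = 6.25
Var(Y) = (-2)²*1.3333333 + 2²*6.25
= 4*1.3333333 + 4*6.25 = 30.333333

30.333333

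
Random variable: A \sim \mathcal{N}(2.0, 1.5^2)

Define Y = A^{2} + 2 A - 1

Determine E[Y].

E[Y] = 1*E[A²] + 2*E[A] - 1
E[A] = 2
E[A²] = Var(A) + (E[A])² = 2.25 + 4 = 6.25
E[Y] = 1*6.25 + 2*2 - 1 = 9.25

9.25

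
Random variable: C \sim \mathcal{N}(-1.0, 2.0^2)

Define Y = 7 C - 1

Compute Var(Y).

For Y = aC + b: Var(Y) = a² * Var(C)
Var(C) = 2.0^2 = 4
Var(Y) = 7² * 4 = 49 * 4 = 196

196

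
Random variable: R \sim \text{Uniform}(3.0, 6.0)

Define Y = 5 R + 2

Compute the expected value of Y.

For Y = 5R + 2:
E[Y] = 5 * E[R] + 2
E[R] = (3 + 6)/2 = 4.5
E[Y] = 5 * 4.5 + 2 = 24.5

24.5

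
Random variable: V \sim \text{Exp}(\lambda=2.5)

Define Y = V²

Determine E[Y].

E[V²] = Var(V) + (E[V])² = 0.16 + 0.16 = 0.32

0.32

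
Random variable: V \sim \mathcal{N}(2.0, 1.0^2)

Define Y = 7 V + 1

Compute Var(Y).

For Y = aV + b: Var(Y) = a² * Var(V)
Var(V) = 1.0^2 = 1
Var(Y) = 7² * 1 = 49 * 1 = 49

49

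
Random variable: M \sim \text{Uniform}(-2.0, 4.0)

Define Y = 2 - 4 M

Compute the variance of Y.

For Y = aM + b: Var(Y) = a² * Var(M)
Var(M) = (4 + 2)^2/12 = 3
Var(Y) = (-4)² * 3 = 16 * 3 = 48

48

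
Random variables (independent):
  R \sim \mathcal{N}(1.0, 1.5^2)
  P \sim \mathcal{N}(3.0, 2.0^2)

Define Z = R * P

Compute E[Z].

For independent RVs: E[XY] = E[X]*E[Y]
E[R] = 1
E[P] = 3
E[Z] = 1 * 3 = 3

3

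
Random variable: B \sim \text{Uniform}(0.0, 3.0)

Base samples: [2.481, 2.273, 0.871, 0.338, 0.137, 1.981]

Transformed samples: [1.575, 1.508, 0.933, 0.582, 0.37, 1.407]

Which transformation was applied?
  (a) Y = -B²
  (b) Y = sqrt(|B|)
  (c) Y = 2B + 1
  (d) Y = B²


Checking option (b) Y = sqrt(|B|):
  B = 2.481 -> Y = 1.575 ✓
  B = 2.273 -> Y = 1.508 ✓
  B = 0.871 -> Y = 0.933 ✓
All samples match this transformation.

(b) sqrt(|B|)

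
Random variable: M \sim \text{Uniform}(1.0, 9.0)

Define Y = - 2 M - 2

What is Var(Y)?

For Y = aM + b: Var(Y) = a² * Var(M)
Var(M) = (9 - 1)^2/12 = 5.3333333
Var(Y) = (-2)² * 5.3333333 = 4 * 5.3333333 = 21.333333

21.333333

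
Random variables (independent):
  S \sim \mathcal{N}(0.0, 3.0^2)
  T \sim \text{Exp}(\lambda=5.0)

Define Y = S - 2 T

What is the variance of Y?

For independent RVs: Var(aX + bY) = a²Var(X) + b²Var(Y)
Var(S) = 9
Var(T) = 0.04
Var(Y) = 1²*9 + (-2)²*0.04
= 1*9 + 4*0.04 = 9.16

9.16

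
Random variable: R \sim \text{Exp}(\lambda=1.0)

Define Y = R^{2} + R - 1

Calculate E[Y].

E[Y] = 1*E[R²] + 1*E[R] - 1
E[R] = 1
E[R²] = Var(R) + (E[R])² = 1 + 1 = 2
E[Y] = 1*2 + 1*1 - 1 = 2

2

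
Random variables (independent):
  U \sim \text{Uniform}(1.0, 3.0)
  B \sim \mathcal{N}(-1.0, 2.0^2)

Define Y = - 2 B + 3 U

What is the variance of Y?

For independent RVs: Var(aX + bY) = a²Var(X) + b²Var(Y)
Var(U) = 0.33333333
Var(B) = 4
Var(Y) = 3²*0.33333333 + (-2)²*4
= 9*0.33333333 + 4*4 = 19

19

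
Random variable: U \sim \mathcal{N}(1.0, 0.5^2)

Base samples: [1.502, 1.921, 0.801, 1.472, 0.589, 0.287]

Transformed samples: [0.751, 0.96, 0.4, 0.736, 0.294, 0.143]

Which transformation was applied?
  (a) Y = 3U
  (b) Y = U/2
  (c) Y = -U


Checking option (b) Y = U/2:
  U = 1.502 -> Y = 0.751 ✓
  U = 1.921 -> Y = 0.96 ✓
  U = 0.801 -> Y = 0.4 ✓
All samples match this transformation.

(b) U/2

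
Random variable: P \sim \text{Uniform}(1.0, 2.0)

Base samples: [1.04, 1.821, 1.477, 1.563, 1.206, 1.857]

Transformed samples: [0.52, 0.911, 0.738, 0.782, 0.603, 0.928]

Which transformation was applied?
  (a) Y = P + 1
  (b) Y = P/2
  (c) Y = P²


Checking option (b) Y = P/2:
  P = 1.04 -> Y = 0.52 ✓
  P = 1.821 -> Y = 0.911 ✓
  P = 1.477 -> Y = 0.738 ✓
All samples match this transformation.

(b) P/2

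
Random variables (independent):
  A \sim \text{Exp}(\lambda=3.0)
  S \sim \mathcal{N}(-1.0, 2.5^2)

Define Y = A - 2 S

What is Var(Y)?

For independent RVs: Var(aX + bY) = a²Var(X) + b²Var(Y)
Var(A) = 0.11111111
Var(S) = 6.25
Var(Y) = 1²*0.11111111 + (-2)²*6.25
= 1*0.11111111 + 4*6.25 = 25.111111

25.111111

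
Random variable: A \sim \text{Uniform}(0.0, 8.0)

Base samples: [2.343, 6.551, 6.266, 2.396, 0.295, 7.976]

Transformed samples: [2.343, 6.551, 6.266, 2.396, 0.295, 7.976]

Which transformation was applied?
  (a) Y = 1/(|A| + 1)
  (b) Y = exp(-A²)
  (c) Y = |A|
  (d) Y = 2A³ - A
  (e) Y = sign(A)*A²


Checking option (c) Y = |A|:
  A = 2.343 -> Y = 2.343 ✓
  A = 6.551 -> Y = 6.551 ✓
  A = 6.266 -> Y = 6.266 ✓
All samples match this transformation.

(c) |A|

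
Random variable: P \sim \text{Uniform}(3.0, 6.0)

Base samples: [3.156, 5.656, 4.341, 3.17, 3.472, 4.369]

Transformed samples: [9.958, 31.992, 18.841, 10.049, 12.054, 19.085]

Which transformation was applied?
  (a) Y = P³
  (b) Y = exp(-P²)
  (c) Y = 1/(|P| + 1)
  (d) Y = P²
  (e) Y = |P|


Checking option (d) Y = P²:
  P = 3.156 -> Y = 9.958 ✓
  P = 5.656 -> Y = 31.992 ✓
  P = 4.341 -> Y = 18.841 ✓
All samples match this transformation.

(d) P²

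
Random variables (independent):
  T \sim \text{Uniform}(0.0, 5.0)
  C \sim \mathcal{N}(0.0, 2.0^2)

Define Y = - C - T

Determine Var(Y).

For independent RVs: Var(aX + bY) = a²Var(X) + b²Var(Y)
Var(T) = 2.0833333
Var(C) = 4
Var(Y) = (-1)²*2.0833333 + (-1)²*4
= 1*2.0833333 + 1*4 = 6.0833333

6.0833333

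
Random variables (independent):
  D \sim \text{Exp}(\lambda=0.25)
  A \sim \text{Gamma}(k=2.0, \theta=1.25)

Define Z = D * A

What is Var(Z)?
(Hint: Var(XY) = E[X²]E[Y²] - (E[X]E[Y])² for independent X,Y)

Var(XY) = E[X²]E[Y²] - (E[X]E[Y])²
E[D] = 4, Var(D) = 16
E[A] = 2.5, Var(A) = 3.125
E[D²] = 16 + 4² = 32
E[A²] = 3.125 + 2.5² = 9.375
Var(Z) = 32*9.375 - (4*2.5)²
= 300 - 100 = 200

200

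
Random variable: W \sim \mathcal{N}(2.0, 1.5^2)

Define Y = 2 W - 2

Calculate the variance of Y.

For Y = aW + b: Var(Y) = a² * Var(W)
Var(W) = 1.5^2 = 2.25
Var(Y) = 2² * 2.25 = 4 * 2.25 = 9

9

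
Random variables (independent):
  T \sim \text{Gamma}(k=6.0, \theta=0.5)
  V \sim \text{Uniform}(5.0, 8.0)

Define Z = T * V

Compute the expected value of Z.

For independent RVs: E[XY] = E[X]*E[Y]
E[T] = 3
E[V] = 6.5
E[Z] = 3 * 6.5 = 19.5

19.5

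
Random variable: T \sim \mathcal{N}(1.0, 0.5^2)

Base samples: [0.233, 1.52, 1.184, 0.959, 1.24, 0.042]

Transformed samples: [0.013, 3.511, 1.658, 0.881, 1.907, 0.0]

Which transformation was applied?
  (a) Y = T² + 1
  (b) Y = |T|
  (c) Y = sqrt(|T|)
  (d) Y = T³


Checking option (d) Y = T³:
  T = 0.233 -> Y = 0.013 ✓
  T = 1.52 -> Y = 3.511 ✓
  T = 1.184 -> Y = 1.658 ✓
All samples match this transformation.

(d) T³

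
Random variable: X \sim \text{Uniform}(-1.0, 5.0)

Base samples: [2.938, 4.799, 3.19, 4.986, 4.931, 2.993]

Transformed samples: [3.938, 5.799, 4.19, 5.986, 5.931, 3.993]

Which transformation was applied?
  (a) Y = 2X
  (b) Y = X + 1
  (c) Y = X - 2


Checking option (b) Y = X + 1:
  X = 2.938 -> Y = 3.938 ✓
  X = 4.799 -> Y = 5.799 ✓
  X = 3.19 -> Y = 4.19 ✓
All samples match this transformation.

(b) X + 1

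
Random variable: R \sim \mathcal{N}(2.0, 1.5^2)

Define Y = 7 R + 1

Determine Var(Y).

For Y = aR + b: Var(Y) = a² * Var(R)
Var(R) = 1.5^2 = 2.25
Var(Y) = 7² * 2.25 = 49 * 2.25 = 110.25

110.25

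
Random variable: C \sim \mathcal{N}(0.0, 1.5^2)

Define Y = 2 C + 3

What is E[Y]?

For Y = 2C + 3:
E[Y] = 2 * E[C] + 3
E[C] = 0.0 = 0
E[Y] = 2 * 0 + 3 = 3

3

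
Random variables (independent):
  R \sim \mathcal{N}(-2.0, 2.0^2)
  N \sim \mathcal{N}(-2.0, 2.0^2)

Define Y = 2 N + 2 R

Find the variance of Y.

For independent RVs: Var(aX + bY) = a²Var(X) + b²Var(Y)
Var(R) = 4
Var(N) = 4
Var(Y) = 2²*4 + 2²*4
= 4*4 + 4*4 = 32

32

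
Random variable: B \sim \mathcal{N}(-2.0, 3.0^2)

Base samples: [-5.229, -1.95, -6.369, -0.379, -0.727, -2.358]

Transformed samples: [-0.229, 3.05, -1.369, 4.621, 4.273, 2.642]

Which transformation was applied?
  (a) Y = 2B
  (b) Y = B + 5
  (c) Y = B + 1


Checking option (b) Y = B + 5:
  B = -5.229 -> Y = -0.229 ✓
  B = -1.95 -> Y = 3.05 ✓
  B = -6.369 -> Y = -1.369 ✓
All samples match this transformation.

(b) B + 5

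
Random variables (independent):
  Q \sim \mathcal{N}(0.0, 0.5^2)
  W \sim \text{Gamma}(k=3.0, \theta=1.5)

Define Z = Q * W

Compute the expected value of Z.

For independent RVs: E[XY] = E[X]*E[Y]
E[Q] = 0
E[W] = 4.5
E[Z] = 0 * 4.5 = 0

0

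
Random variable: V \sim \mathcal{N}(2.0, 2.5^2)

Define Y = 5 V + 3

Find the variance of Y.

For Y = aV + b: Var(Y) = a² * Var(V)
Var(V) = 2.5^2 = 6.25
Var(Y) = 5² * 6.25 = 25 * 6.25 = 156.25

156.25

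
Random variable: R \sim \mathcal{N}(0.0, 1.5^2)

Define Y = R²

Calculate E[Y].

Using E[X²] = Var(X) + (E[X])²:
E[R] = 0
Var(R) = 1.5^2 = 2.25
E[R²] = 2.25 + 0² = 2.25 + 0 = 2.25

2.25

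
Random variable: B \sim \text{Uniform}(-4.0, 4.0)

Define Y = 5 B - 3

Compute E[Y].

For Y = 5B - 3:
E[Y] = 5 * E[B] - 3
E[B] = (-4 + 4)/2 = 0
E[Y] = 5 * 0 - 3 = -3

-3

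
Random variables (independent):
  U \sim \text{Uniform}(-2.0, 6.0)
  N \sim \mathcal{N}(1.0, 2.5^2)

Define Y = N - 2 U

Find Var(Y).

For independent RVs: Var(aX + bY) = a²Var(X) + b²Var(Y)
Var(U) = 5.3333333
Var(N) = 6.25
Var(Y) = (-2)²*5.3333333 + 1²*6.25
= 4*5.3333333 + 1*6.25 = 27.583333

27.583333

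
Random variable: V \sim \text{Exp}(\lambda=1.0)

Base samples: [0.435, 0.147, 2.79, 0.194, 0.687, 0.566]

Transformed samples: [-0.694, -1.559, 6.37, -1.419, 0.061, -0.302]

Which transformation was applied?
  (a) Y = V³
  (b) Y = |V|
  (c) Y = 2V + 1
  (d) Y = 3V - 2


Checking option (d) Y = 3V - 2:
  V = 0.435 -> Y = -0.694 ✓
  V = 0.147 -> Y = -1.559 ✓
  V = 2.79 -> Y = 6.37 ✓
All samples match this transformation.

(d) 3V - 2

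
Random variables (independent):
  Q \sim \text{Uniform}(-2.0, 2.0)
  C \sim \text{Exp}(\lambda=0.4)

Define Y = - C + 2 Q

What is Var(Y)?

For independent RVs: Var(aX + bY) = a²Var(X) + b²Var(Y)
Var(Q) = 1.3333333
Var(C) = 6.25
Var(Y) = 2²*1.3333333 + (-1)²*6.25
= 4*1.3333333 + 1*6.25 = 11.583333

11.583333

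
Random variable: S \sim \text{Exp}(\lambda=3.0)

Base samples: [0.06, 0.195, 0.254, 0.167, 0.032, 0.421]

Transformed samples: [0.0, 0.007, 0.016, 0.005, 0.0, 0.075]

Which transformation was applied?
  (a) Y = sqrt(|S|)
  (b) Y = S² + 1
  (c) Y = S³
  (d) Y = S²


Checking option (c) Y = S³:
  S = 0.06 -> Y = 0.0 ✓
  S = 0.195 -> Y = 0.007 ✓
  S = 0.254 -> Y = 0.016 ✓
All samples match this transformation.

(c) S³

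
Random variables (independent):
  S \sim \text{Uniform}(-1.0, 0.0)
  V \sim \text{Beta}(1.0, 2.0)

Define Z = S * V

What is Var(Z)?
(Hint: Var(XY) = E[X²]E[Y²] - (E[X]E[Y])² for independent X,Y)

Var(XY) = E[X²]E[Y²] - (E[X]E[Y])²
E[S] = -0.5, Var(S) = 0.083333333
E[V] = 0.33333333, Var(V) = 0.055555556
E[S²] = 0.083333333 + (-0.5)² = 0.33333333
E[V²] = 0.055555556 + 0.33333333² = 0.16666667
Var(Z) = 0.33333333*0.16666667 - (-0.5*0.33333333)²
= 0.055555556 - 0.027777778 = 0.027777778

0.027777778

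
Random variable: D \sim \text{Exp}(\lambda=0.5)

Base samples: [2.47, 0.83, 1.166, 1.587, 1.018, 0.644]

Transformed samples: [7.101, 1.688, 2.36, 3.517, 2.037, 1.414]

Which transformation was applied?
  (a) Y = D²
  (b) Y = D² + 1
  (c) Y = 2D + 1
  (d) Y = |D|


Checking option (b) Y = D² + 1:
  D = 2.47 -> Y = 7.101 ✓
  D = 0.83 -> Y = 1.688 ✓
  D = 1.166 -> Y = 2.36 ✓
All samples match this transformation.

(b) D² + 1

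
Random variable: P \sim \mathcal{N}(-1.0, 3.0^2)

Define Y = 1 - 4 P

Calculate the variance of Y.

For Y = aP + b: Var(Y) = a² * Var(P)
Var(P) = 3.0^2 = 9
Var(Y) = (-4)² * 9 = 16 * 9 = 144

144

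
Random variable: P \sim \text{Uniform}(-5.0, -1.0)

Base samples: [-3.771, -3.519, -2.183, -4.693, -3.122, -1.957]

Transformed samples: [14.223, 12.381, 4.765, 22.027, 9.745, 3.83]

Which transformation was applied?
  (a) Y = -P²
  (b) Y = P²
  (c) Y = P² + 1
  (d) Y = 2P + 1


Checking option (b) Y = P²:
  P = -3.771 -> Y = 14.223 ✓
  P = -3.519 -> Y = 12.381 ✓
  P = -2.183 -> Y = 4.765 ✓
All samples match this transformation.

(b) P²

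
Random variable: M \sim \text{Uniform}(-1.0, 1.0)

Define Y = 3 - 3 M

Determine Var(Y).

For Y = aM + b: Var(Y) = a² * Var(M)
Var(M) = (1 + 1)^2/12 = 0.33333333
Var(Y) = (-3)² * 0.33333333 = 9 * 0.33333333 = 3

3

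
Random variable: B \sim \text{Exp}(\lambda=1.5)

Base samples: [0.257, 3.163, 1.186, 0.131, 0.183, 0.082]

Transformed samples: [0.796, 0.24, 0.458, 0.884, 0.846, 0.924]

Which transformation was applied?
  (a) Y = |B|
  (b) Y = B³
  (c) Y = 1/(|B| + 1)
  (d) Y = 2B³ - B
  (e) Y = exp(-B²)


Checking option (c) Y = 1/(|B| + 1):
  B = 0.257 -> Y = 0.796 ✓
  B = 3.163 -> Y = 0.24 ✓
  B = 1.186 -> Y = 0.458 ✓
All samples match this transformation.

(c) 1/(|B| + 1)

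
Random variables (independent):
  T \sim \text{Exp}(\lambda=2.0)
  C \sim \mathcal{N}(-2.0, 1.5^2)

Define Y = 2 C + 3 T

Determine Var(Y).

For independent RVs: Var(aX + bY) = a²Var(X) + b²Var(Y)
Var(T) = 0.25
Var(C) = 2.25
Var(Y) = 3²*0.25 + 2²*2.25
= 9*0.25 + 4*2.25 = 11.25

11.25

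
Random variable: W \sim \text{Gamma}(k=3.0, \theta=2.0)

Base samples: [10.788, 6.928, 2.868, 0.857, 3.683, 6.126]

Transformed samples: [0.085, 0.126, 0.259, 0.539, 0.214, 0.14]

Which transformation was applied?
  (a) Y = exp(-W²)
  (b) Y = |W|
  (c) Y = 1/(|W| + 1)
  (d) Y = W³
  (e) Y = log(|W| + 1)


Checking option (c) Y = 1/(|W| + 1):
  W = 10.788 -> Y = 0.085 ✓
  W = 6.928 -> Y = 0.126 ✓
  W = 2.868 -> Y = 0.259 ✓
All samples match this transformation.

(c) 1/(|W| + 1)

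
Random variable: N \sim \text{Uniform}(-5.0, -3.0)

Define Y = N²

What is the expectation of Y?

Using E[X²] = Var(X) + (E[X])²:
E[N] = -4
Var(N) = (-3 + 5)^2/12 = 0.33333333
E[N²] = 0.33333333 + (-4)² = 0.33333333 + 16 = 16.333333

16.333333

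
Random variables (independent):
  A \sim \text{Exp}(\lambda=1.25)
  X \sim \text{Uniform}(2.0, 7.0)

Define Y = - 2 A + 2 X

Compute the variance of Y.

For independent RVs: Var(aX + bY) = a²Var(X) + b²Var(Y)
Var(A) = 0.64
Var(X) = 2.0833333
Var(Y) = (-2)²*0.64 + 2²*2.0833333
= 4*0.64 + 4*2.0833333 = 10.893333

10.893333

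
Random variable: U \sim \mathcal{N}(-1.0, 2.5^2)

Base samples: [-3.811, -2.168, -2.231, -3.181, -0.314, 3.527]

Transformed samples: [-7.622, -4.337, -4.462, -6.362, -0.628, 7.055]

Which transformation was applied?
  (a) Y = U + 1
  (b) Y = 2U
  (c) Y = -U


Checking option (b) Y = 2U:
  U = -3.811 -> Y = -7.622 ✓
  U = -2.168 -> Y = -4.337 ✓
  U = -2.231 -> Y = -4.462 ✓
All samples match this transformation.

(b) 2U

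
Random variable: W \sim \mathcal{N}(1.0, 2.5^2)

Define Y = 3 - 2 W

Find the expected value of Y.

For Y = -2W + 3:
E[Y] = -2 * E[W] + 3
E[W] = 1.0 = 1
E[Y] = -2 * 1 + 3 = 1

1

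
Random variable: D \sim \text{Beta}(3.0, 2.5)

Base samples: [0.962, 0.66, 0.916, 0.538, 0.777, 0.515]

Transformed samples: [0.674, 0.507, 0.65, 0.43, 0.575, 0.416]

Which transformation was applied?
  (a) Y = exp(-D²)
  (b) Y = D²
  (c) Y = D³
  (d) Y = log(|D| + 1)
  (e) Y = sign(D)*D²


Checking option (d) Y = log(|D| + 1):
  D = 0.962 -> Y = 0.674 ✓
  D = 0.66 -> Y = 0.507 ✓
  D = 0.916 -> Y = 0.65 ✓
All samples match this transformation.

(d) log(|D| + 1)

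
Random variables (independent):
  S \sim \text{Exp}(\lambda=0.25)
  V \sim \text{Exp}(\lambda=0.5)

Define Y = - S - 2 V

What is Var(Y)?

For independent RVs: Var(aX + bY) = a²Var(X) + b²Var(Y)
Var(S) = 16
Var(V) = 4
Var(Y) = (-1)²*16 + (-2)²*4
= 1*16 + 4*4 = 32

32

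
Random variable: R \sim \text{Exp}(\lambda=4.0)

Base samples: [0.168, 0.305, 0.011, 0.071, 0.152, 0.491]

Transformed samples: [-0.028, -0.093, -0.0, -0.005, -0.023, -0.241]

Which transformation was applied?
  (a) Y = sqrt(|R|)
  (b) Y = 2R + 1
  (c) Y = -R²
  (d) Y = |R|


Checking option (c) Y = -R²:
  R = 0.168 -> Y = -0.028 ✓
  R = 0.305 -> Y = -0.093 ✓
  R = 0.011 -> Y = -0.0 ✓
All samples match this transformation.

(c) -R²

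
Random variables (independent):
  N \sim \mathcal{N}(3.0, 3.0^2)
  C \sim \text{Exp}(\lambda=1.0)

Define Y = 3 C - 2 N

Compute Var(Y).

For independent RVs: Var(aX + bY) = a²Var(X) + b²Var(Y)
Var(N) = 9
Var(C) = 1
Var(Y) = (-2)²*9 + 3²*1
= 4*9 + 9*1 = 45

45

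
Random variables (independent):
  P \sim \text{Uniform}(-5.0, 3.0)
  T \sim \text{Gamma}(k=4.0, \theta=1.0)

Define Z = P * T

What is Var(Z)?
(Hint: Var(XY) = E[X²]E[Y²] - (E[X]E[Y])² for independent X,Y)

Var(XY) = E[X²]E[Y²] - (E[X]E[Y])²
E[P] = -1, Var(P) = 5.3333333
E[T] = 4, Var(T) = 4
E[P²] = 5.3333333 + (-1)² = 6.3333333
E[T²] = 4 + 4² = 20
Var(Z) = 6.3333333*20 - (-1*4)²
= 126.66667 - 16 = 110.66667

110.66667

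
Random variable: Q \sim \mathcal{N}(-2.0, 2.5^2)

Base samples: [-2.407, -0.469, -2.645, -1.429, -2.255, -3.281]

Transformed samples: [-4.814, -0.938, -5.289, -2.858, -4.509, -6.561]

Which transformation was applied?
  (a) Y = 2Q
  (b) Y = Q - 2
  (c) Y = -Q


Checking option (a) Y = 2Q:
  Q = -2.407 -> Y = -4.814 ✓
  Q = -0.469 -> Y = -0.938 ✓
  Q = -2.645 -> Y = -5.289 ✓
All samples match this transformation.

(a) 2Q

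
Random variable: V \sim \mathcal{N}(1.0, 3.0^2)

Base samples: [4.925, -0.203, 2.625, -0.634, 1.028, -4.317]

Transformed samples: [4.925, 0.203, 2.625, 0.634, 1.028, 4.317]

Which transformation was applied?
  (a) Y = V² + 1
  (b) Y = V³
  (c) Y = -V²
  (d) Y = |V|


Checking option (d) Y = |V|:
  V = 4.925 -> Y = 4.925 ✓
  V = -0.203 -> Y = 0.203 ✓
  V = 2.625 -> Y = 2.625 ✓
All samples match this transformation.

(d) |V|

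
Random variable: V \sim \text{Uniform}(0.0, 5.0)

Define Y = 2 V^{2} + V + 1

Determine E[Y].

E[Y] = 2*E[V²] + 1*E[V] + 1
E[V] = 2.5
E[V²] = Var(V) + (E[V])² = 2.0833333 + 6.25 = 8.3333333
E[Y] = 2*8.3333333 + 1*2.5 + 1 = 20.166667

20.166667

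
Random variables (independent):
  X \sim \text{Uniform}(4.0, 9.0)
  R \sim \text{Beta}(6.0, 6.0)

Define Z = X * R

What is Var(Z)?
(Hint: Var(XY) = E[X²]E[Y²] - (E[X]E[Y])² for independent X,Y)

Var(XY) = E[X²]E[Y²] - (E[X]E[Y])²
E[X] = 6.5, Var(X) = 2.0833333
E[R] = 0.5, Var(R) = 0.019230769
E[X²] = 2.0833333 + 6.5² = 44.333333
E[R²] = 0.019230769 + 0.5² = 0.26923077
Var(Z) = 44.333333*0.26923077 - (6.5*0.5)²
= 11.935897 - 10.5625 = 1.3733974

1.3733974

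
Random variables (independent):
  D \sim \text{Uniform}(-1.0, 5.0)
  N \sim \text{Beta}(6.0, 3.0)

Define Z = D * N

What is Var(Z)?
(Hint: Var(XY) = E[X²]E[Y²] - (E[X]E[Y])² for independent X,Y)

Var(XY) = E[X²]E[Y²] - (E[X]E[Y])²
E[D] = 2, Var(D) = 3
E[N] = 0.66666667, Var(N) = 0.022222222
E[D²] = 3 + 2² = 7
E[N²] = 0.022222222 + 0.66666667² = 0.46666667
Var(Z) = 7*0.46666667 - (2*0.66666667)²
= 3.2666667 - 1.7777778 = 1.4888889

1.4888889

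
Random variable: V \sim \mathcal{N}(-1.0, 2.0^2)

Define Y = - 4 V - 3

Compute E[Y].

For Y = -4V - 3:
E[Y] = -4 * E[V] - 3
E[V] = -1.0 = -1
E[Y] = -4 * (-1) - 3 = 1

1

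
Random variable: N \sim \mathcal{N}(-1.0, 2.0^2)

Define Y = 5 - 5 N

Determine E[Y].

For Y = -5N + 5:
E[Y] = -5 * E[N] + 5
E[N] = -1.0 = -1
E[Y] = -5 * (-1) + 5 = 10

10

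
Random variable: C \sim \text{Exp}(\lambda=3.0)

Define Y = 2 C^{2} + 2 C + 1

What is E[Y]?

E[Y] = 2*E[C²] + 2*E[C] + 1
E[C] = 0.33333333
E[C²] = Var(C) + (E[C])² = 0.11111111 + 0.11111111 = 0.22222222
E[Y] = 2*0.22222222 + 2*0.33333333 + 1 = 2.1111111

2.1111111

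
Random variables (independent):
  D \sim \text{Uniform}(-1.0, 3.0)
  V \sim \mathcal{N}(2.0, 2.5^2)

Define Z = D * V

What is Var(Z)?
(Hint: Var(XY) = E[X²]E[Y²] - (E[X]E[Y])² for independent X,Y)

Var(XY) = E[X²]E[Y²] - (E[X]E[Y])²
E[D] = 1, Var(D) = 1.3333333
E[V] = 2, Var(V) = 6.25
E[D²] = 1.3333333 + 1² = 2.3333333
E[V²] = 6.25 + 2² = 10.25
Var(Z) = 2.3333333*10.25 - (1*2)²
= 23.916667 - 4 = 19.916667

19.916667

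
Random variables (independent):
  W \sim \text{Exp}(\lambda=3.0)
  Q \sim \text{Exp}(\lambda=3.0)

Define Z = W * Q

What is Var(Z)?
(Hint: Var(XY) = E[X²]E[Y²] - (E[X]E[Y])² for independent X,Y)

Var(XY) = E[X²]E[Y²] - (E[X]E[Y])²
E[W] = 0.33333333, Var(W) = 0.11111111
E[Q] = 0.33333333, Var(Q) = 0.11111111
E[W²] = 0.11111111 + 0.33333333² = 0.22222222
E[Q²] = 0.11111111 + 0.33333333² = 0.22222222
Var(Z) = 0.22222222*0.22222222 - (0.33333333*0.33333333)²
= 0.049382716 - 0.012345679 = 0.037037037

0.037037037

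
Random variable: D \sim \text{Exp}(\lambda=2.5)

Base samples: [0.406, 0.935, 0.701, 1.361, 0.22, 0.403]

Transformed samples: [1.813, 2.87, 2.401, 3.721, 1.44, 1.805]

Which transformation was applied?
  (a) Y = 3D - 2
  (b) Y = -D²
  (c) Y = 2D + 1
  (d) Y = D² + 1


Checking option (c) Y = 2D + 1:
  D = 0.406 -> Y = 1.813 ✓
  D = 0.935 -> Y = 2.87 ✓
  D = 0.701 -> Y = 2.401 ✓
All samples match this transformation.

(c) 2D + 1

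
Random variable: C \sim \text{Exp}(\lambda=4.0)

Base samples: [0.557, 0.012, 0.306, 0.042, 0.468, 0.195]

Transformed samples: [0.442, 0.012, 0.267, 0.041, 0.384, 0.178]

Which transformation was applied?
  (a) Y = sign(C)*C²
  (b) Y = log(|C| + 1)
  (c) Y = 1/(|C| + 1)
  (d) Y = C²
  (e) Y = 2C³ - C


Checking option (b) Y = log(|C| + 1):
  C = 0.557 -> Y = 0.442 ✓
  C = 0.012 -> Y = 0.012 ✓
  C = 0.306 -> Y = 0.267 ✓
All samples match this transformation.

(b) log(|C| + 1)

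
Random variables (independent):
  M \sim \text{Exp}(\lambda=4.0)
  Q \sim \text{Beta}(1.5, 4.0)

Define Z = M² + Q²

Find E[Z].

E[Z] = E[M²] + E[Q²]
E[M²] = Var(M) + E[M]² = 0.0625 + 0.0625 = 0.125
E[Q²] = Var(Q) + E[Q]² = 0.03051494 + 0.074380165 = 0.1048951
E[Z] = 0.125 + 0.1048951 = 0.2298951

0.2298951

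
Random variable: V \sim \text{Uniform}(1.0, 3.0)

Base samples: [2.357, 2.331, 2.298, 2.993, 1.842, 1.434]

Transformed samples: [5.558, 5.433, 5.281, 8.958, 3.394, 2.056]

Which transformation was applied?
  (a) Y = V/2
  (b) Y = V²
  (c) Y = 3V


Checking option (b) Y = V²:
  V = 2.357 -> Y = 5.558 ✓
  V = 2.331 -> Y = 5.433 ✓
  V = 2.298 -> Y = 5.281 ✓
All samples match this transformation.

(b) V²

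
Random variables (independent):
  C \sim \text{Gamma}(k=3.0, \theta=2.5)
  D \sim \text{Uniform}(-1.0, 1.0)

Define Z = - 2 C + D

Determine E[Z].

E[Z] = -2*E[C] + 1*E[D]
E[C] = 7.5
E[D] = 0
E[Z] = -2*7.5 + 1*0 = -15

-15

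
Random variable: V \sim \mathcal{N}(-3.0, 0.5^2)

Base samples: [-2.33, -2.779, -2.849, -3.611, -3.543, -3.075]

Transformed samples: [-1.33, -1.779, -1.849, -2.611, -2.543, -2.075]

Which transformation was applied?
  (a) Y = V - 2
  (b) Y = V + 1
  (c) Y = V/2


Checking option (b) Y = V + 1:
  V = -2.33 -> Y = -1.33 ✓
  V = -2.779 -> Y = -1.779 ✓
  V = -2.849 -> Y = -1.849 ✓
All samples match this transformation.

(b) V + 1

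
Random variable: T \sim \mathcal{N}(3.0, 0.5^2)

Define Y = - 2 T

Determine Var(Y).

For Y = aT + b: Var(Y) = a² * Var(T)
Var(T) = 0.5^2 = 0.25
Var(Y) = (-2)² * 0.25 = 4 * 0.25 = 1

1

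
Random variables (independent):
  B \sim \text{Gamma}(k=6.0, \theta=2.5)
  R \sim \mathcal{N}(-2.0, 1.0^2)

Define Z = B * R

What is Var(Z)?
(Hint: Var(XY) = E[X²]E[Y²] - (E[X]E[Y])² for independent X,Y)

Var(XY) = E[X²]E[Y²] - (E[X]E[Y])²
E[B] = 15, Var(B) = 37.5
E[R] = -2, Var(R) = 1
E[B²] = 37.5 + 15² = 262.5
E[R²] = 1 + (-2)² = 5
Var(Z) = 262.5*5 - (15*(-2))²
= 1312.5 - 900 = 412.5

412.5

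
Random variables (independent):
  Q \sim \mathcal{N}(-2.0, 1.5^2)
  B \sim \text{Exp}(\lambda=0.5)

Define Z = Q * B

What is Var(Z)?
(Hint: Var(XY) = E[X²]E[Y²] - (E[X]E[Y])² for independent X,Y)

Var(XY) = E[X²]E[Y²] - (E[X]E[Y])²
E[Q] = -2, Var(Q) = 2.25
E[B] = 2, Var(B) = 4
E[Q²] = 2.25 + (-2)² = 6.25
E[B²] = 4 + 2² = 8
Var(Z) = 6.25*8 - (-2*2)²
= 50 - 16 = 34

34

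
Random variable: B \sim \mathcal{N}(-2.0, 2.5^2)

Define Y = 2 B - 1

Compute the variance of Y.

For Y = aB + b: Var(Y) = a² * Var(B)
Var(B) = 2.5^2 = 6.25
Var(Y) = 2² * 6.25 = 4 * 6.25 = 25

25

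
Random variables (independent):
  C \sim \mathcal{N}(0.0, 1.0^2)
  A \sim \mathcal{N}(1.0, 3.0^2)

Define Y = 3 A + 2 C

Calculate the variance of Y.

For independent RVs: Var(aX + bY) = a²Var(X) + b²Var(Y)
Var(C) = 1
Var(A) = 9
Var(Y) = 2²*1 + 3²*9
= 4*1 + 9*9 = 85

85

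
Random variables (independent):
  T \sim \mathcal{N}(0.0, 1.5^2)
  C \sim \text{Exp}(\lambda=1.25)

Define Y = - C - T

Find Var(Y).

For independent RVs: Var(aX + bY) = a²Var(X) + b²Var(Y)
Var(T) = 2.25
Var(C) = 0.64
Var(Y) = (-1)²*2.25 + (-1)²*0.64
= 1*2.25 + 1*0.64 = 2.89

2.89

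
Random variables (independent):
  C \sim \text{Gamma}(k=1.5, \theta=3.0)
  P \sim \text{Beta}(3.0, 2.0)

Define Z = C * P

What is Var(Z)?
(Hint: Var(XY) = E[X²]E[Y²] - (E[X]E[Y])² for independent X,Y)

Var(XY) = E[X²]E[Y²] - (E[X]E[Y])²
E[C] = 4.5, Var(C) = 13.5
E[P] = 0.6, Var(P) = 0.04
E[C²] = 13.5 + 4.5² = 33.75
E[P²] = 0.04 + 0.6² = 0.4
Var(Z) = 33.75*0.4 - (4.5*0.6)²
= 13.5 - 7.29 = 6.21

6.21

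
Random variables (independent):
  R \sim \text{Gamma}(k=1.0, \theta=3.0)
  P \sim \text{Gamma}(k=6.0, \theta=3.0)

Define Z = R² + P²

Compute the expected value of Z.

E[Z] = E[R²] + E[P²]
E[R²] = Var(R) + E[R]² = 9 + 9 = 18
E[P²] = Var(P) + E[P]² = 54 + 324 = 378
E[Z] = 18 + 378 = 396

396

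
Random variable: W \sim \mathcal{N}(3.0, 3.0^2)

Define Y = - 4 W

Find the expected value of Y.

For Y = -4W:
E[Y] = -4 * E[W]
E[W] = 3.0 = 3
E[Y] = -4 * 3 = -12

-12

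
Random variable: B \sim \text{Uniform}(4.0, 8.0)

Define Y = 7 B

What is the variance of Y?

For Y = aB + b: Var(Y) = a² * Var(B)
Var(B) = (8 - 4)^2/12 = 1.3333333
Var(Y) = 7² * 1.3333333 = 49 * 1.3333333 = 65.333333

65.333333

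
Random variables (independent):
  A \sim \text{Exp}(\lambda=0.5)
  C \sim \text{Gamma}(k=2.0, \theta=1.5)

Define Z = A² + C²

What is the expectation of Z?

E[Z] = E[A²] + E[C²]
E[A²] = Var(A) + E[A]² = 4 + 4 = 8
E[C²] = Var(C) + E[C]² = 4.5 + 9 = 13.5
E[Z] = 8 + 13.5 = 21.5

21.5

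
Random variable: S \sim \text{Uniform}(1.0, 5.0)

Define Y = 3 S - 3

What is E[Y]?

For Y = 3S - 3:
E[Y] = 3 * E[S] - 3
E[S] = (1 + 5)/2 = 3
E[Y] = 3 * 3 - 3 = 6

6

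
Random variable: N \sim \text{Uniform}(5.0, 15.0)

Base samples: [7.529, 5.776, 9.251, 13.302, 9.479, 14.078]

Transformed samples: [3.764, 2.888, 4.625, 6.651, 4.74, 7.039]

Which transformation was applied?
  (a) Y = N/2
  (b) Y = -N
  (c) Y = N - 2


Checking option (a) Y = N/2:
  N = 7.529 -> Y = 3.764 ✓
  N = 5.776 -> Y = 2.888 ✓
  N = 9.251 -> Y = 4.625 ✓
All samples match this transformation.

(a) N/2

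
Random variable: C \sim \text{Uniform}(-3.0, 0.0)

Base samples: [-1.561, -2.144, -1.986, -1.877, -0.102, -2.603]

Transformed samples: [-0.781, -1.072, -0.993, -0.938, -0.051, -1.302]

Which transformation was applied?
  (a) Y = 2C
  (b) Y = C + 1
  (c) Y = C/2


Checking option (c) Y = C/2:
  C = -1.561 -> Y = -0.781 ✓
  C = -2.144 -> Y = -1.072 ✓
  C = -1.986 -> Y = -0.993 ✓
All samples match this transformation.

(c) C/2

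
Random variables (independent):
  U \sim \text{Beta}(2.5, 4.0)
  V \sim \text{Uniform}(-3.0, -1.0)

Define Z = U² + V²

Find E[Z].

E[Z] = E[U²] + E[V²]
E[U²] = Var(U) + E[U]² = 0.031558185 + 0.14792899 = 0.17948718
E[V²] = Var(V) + E[V]² = 0.33333333 + 4 = 4.3333333
E[Z] = 0.17948718 + 4.3333333 = 4.5128205

4.5128205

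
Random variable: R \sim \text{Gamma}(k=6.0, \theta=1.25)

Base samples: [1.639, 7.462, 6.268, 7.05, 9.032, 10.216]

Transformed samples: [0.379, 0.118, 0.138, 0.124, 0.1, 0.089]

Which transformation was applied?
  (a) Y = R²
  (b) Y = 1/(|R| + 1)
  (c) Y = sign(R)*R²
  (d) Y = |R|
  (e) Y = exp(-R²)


Checking option (b) Y = 1/(|R| + 1):
  R = 1.639 -> Y = 0.379 ✓
  R = 7.462 -> Y = 0.118 ✓
  R = 6.268 -> Y = 0.138 ✓
All samples match this transformation.

(b) 1/(|R| + 1)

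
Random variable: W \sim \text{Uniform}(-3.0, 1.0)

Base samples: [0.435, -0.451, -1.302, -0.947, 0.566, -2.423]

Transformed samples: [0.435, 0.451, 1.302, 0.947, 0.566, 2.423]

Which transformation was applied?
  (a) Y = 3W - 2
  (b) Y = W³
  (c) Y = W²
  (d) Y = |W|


Checking option (d) Y = |W|:
  W = 0.435 -> Y = 0.435 ✓
  W = -0.451 -> Y = 0.451 ✓
  W = -1.302 -> Y = 1.302 ✓
All samples match this transformation.

(d) |W|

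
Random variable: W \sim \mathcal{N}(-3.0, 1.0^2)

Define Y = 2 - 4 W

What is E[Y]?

For Y = -4W + 2:
E[Y] = -4 * E[W] + 2
E[W] = -3.0 = -3
E[Y] = -4 * (-3) + 2 = 14

14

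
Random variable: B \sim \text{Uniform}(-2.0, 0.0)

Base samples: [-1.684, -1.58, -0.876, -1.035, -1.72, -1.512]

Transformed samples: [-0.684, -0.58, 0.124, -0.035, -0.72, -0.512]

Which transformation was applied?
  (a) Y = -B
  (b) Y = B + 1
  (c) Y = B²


Checking option (b) Y = B + 1:
  B = -1.684 -> Y = -0.684 ✓
  B = -1.58 -> Y = -0.58 ✓
  B = -0.876 -> Y = 0.124 ✓
All samples match this transformation.

(b) B + 1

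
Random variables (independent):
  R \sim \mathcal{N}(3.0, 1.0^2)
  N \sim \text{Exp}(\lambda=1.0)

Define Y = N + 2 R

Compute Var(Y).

For independent RVs: Var(aX + bY) = a²Var(X) + b²Var(Y)
Var(R) = 1
Var(N) = 1
Var(Y) = 2²*1 + 1²*1
= 4*1 + 1*1 = 5

5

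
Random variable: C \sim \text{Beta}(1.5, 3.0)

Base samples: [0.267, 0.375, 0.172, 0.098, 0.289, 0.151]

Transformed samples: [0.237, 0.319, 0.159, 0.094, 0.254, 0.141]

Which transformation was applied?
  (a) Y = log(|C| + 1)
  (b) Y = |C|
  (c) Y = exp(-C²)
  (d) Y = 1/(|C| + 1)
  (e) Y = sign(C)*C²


Checking option (a) Y = log(|C| + 1):
  C = 0.267 -> Y = 0.237 ✓
  C = 0.375 -> Y = 0.319 ✓
  C = 0.172 -> Y = 0.159 ✓
All samples match this transformation.

(a) log(|C| + 1)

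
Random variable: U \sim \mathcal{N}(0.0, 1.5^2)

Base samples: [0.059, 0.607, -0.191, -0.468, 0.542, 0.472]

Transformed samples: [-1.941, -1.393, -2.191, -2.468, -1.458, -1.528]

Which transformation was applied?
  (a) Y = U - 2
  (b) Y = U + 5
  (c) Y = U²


Checking option (a) Y = U - 2:
  U = 0.059 -> Y = -1.941 ✓
  U = 0.607 -> Y = -1.393 ✓
  U = -0.191 -> Y = -2.191 ✓
All samples match this transformation.

(a) U - 2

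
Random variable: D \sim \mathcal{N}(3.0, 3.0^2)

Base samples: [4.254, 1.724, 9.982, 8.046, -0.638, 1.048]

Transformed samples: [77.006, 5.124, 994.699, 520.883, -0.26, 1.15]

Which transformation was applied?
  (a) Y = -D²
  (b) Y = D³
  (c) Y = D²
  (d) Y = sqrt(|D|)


Checking option (b) Y = D³:
  D = 4.254 -> Y = 77.006 ✓
  D = 1.724 -> Y = 5.124 ✓
  D = 9.982 -> Y = 994.699 ✓
All samples match this transformation.

(b) D³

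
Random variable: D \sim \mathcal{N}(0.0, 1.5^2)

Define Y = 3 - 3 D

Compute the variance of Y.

For Y = aD + b: Var(Y) = a² * Var(D)
Var(D) = 1.5^2 = 2.25
Var(Y) = (-3)² * 2.25 = 9 * 2.25 = 20.25

20.25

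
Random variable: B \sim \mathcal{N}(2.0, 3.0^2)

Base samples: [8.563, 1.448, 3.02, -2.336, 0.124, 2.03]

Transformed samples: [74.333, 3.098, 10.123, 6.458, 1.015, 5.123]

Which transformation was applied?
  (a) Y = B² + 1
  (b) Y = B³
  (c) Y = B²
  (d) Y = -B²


Checking option (a) Y = B² + 1:
  B = 8.563 -> Y = 74.333 ✓
  B = 1.448 -> Y = 3.098 ✓
  B = 3.02 -> Y = 10.123 ✓
All samples match this transformation.

(a) B² + 1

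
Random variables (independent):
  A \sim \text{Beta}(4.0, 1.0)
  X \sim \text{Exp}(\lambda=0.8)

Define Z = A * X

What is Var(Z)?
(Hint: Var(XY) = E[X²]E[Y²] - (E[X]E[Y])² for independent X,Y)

Var(XY) = E[X²]E[Y²] - (E[X]E[Y])²
E[A] = 0.8, Var(A) = 0.026666667
E[X] = 1.25, Var(X) = 1.5625
E[A²] = 0.026666667 + 0.8² = 0.66666667
E[X²] = 1.5625 + 1.25² = 3.125
Var(Z) = 0.66666667*3.125 - (0.8*1.25)²
= 2.0833333 - 1 = 1.0833333

1.0833333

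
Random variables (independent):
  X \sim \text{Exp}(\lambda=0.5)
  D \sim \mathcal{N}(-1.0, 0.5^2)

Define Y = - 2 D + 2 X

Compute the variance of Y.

For independent RVs: Var(aX + bY) = a²Var(X) + b²Var(Y)
Var(X) = 4
Var(D) = 0.25
Var(Y) = 2²*4 + (-2)²*0.25
= 4*4 + 4*0.25 = 17

17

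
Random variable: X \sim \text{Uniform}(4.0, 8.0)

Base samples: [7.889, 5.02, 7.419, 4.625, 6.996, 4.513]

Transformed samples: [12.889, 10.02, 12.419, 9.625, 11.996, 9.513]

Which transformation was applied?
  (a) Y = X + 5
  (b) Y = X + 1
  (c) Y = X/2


Checking option (a) Y = X + 5:
  X = 7.889 -> Y = 12.889 ✓
  X = 5.02 -> Y = 10.02 ✓
  X = 7.419 -> Y = 12.419 ✓
All samples match this transformation.

(a) X + 5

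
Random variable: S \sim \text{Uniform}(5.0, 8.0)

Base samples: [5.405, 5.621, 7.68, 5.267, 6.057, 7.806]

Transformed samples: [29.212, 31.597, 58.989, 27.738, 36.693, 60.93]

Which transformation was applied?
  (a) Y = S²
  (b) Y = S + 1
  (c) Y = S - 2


Checking option (a) Y = S²:
  S = 5.405 -> Y = 29.212 ✓
  S = 5.621 -> Y = 31.597 ✓
  S = 7.68 -> Y = 58.989 ✓
All samples match this transformation.

(a) S²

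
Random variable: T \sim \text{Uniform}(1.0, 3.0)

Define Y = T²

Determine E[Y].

E[T²] = Var(T) + (E[T])² = 0.33333333 + 4 = 4.3333333

4.3333333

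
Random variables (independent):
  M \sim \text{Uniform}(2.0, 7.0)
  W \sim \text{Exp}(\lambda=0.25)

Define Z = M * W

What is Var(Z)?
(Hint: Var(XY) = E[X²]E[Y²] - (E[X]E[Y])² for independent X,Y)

Var(XY) = E[X²]E[Y²] - (E[X]E[Y])²
E[M] = 4.5, Var(M) = 2.0833333
E[W] = 4, Var(W) = 16
E[M²] = 2.0833333 + 4.5² = 22.333333
E[W²] = 16 + 4² = 32
Var(Z) = 22.333333*32 - (4.5*4)²
= 714.66667 - 324 = 390.66667

390.66667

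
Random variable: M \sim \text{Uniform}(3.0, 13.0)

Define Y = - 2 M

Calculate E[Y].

For Y = -2M:
E[Y] = -2 * E[M]
E[M] = (3 + 13)/2 = 8
E[Y] = -2 * 8 = -16

-16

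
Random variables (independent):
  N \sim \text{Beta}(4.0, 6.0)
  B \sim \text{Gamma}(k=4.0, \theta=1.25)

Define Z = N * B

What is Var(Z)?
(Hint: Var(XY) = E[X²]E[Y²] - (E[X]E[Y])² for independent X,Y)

Var(XY) = E[X²]E[Y²] - (E[X]E[Y])²
E[N] = 0.4, Var(N) = 0.021818182
E[B] = 5, Var(B) = 6.25
E[N²] = 0.021818182 + 0.4² = 0.18181818
E[B²] = 6.25 + 5² = 31.25
Var(Z) = 0.18181818*31.25 - (0.4*5)²
= 5.6818182 - 4 = 1.6818182

1.6818182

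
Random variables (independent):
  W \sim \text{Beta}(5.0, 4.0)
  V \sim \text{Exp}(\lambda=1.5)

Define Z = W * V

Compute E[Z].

For independent RVs: E[XY] = E[X]*E[Y]
E[W] = 0.55555556
E[V] = 0.66666667
E[Z] = 0.55555556 * 0.66666667 = 0.37037037

0.37037037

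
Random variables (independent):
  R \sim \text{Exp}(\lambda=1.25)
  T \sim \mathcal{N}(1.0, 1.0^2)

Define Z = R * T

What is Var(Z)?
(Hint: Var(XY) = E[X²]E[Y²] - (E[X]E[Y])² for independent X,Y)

Var(XY) = E[X²]E[Y²] - (E[X]E[Y])²
E[R] = 0.8, Var(R) = 0.64
E[T] = 1, Var(T) = 1
E[R²] = 0.64 + 0.8² = 1.28
E[T²] = 1 + 1² = 2
Var(Z) = 1.28*2 - (0.8*1)²
= 2.56 - 0.64 = 1.92

1.92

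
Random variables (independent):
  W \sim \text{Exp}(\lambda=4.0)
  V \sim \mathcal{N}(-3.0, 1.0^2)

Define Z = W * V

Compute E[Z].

For independent RVs: E[XY] = E[X]*E[Y]
E[W] = 0.25
E[V] = -3
E[Z] = 0.25 * (-3) = -0.75

-0.75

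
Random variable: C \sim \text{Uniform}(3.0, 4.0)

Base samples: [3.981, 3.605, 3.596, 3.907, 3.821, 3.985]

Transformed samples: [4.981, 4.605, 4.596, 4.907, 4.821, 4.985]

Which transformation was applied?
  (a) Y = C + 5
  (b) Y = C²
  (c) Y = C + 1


Checking option (c) Y = C + 1:
  C = 3.981 -> Y = 4.981 ✓
  C = 3.605 -> Y = 4.605 ✓
  C = 3.596 -> Y = 4.596 ✓
All samples match this transformation.

(c) C + 1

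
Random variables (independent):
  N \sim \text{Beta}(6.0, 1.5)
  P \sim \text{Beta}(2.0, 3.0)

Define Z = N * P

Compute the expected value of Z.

For independent RVs: E[XY] = E[X]*E[Y]
E[N] = 0.8
E[P] = 0.4
E[Z] = 0.8 * 0.4 = 0.32

0.32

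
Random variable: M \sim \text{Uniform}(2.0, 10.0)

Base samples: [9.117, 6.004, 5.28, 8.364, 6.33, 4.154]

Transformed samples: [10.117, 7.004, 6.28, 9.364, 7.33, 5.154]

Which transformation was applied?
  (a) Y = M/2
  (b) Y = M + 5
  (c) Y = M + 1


Checking option (c) Y = M + 1:
  M = 9.117 -> Y = 10.117 ✓
  M = 6.004 -> Y = 7.004 ✓
  M = 5.28 -> Y = 6.28 ✓
All samples match this transformation.

(c) M + 1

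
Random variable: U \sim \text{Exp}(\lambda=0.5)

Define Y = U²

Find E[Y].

E[U²] = Var(U) + (E[U])² = 4 + 4 = 8

8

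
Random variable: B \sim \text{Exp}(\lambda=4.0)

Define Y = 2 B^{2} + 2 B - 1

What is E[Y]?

E[Y] = 2*E[B²] + 2*E[B] - 1
E[B] = 0.25
E[B²] = Var(B) + (E[B])² = 0.0625 + 0.0625 = 0.125
E[Y] = 2*0.125 + 2*0.25 - 1 = -0.25

-0.25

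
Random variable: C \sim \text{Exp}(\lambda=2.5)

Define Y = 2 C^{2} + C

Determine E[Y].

E[Y] = 2*E[C²] + 1*E[C]
E[C] = 0.4
E[C²] = Var(C) + (E[C])² = 0.16 + 0.16 = 0.32
E[Y] = 2*0.32 + 1*0.4 = 1.04

1.04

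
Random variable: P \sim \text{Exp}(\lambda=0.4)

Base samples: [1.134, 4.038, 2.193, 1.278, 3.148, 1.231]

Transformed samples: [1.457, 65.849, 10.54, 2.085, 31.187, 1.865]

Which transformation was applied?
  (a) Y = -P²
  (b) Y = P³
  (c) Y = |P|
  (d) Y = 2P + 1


Checking option (b) Y = P³:
  P = 1.134 -> Y = 1.457 ✓
  P = 4.038 -> Y = 65.849 ✓
  P = 2.193 -> Y = 10.54 ✓
All samples match this transformation.

(b) P³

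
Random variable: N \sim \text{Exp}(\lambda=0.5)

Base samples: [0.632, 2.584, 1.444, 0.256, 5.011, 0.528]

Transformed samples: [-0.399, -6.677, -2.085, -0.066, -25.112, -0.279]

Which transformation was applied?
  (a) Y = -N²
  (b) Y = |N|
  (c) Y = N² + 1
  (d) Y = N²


Checking option (a) Y = -N²:
  N = 0.632 -> Y = -0.399 ✓
  N = 2.584 -> Y = -6.677 ✓
  N = 1.444 -> Y = -2.085 ✓
All samples match this transformation.

(a) -N²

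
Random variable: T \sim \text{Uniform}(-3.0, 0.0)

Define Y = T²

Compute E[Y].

Using E[X²] = Var(X) + (E[X])²:
E[T] = -1.5
Var(T) = (0 + 3)^2/12 = 0.75
E[T²] = 0.75 + (-1.5)² = 0.75 + 2.25 = 3

3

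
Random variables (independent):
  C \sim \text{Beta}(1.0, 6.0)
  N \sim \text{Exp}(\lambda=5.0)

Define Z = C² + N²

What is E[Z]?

E[Z] = E[C²] + E[N²]
E[C²] = Var(C) + E[C]² = 0.015306122 + 0.020408163 = 0.035714286
E[N²] = Var(N) + E[N]² = 0.04 + 0.04 = 0.08
E[Z] = 0.035714286 + 0.08 = 0.11571429

0.11571429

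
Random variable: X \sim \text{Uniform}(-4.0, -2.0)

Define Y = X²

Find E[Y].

E[X²] = Var(X) + (E[X])² = 0.33333333 + 9 = 9.3333333

9.3333333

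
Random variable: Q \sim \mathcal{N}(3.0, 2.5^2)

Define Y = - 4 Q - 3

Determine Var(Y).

For Y = aQ + b: Var(Y) = a² * Var(Q)
Var(Q) = 2.5^2 = 6.25
Var(Y) = (-4)² * 6.25 = 16 * 6.25 = 100

100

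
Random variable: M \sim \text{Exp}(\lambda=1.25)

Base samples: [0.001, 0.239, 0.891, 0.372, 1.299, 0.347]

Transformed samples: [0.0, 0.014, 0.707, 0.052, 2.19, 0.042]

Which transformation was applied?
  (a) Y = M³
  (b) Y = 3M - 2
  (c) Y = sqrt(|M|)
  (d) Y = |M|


Checking option (a) Y = M³:
  M = 0.001 -> Y = 0.0 ✓
  M = 0.239 -> Y = 0.014 ✓
  M = 0.891 -> Y = 0.707 ✓
All samples match this transformation.

(a) M³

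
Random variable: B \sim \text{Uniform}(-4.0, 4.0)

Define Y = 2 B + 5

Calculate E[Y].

For Y = 2B + 5:
E[Y] = 2 * E[B] + 5
E[B] = (-4 + 4)/2 = 0
E[Y] = 2 * 0 + 5 = 5

5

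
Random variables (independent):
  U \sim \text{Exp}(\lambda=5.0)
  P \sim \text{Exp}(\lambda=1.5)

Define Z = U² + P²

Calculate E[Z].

E[Z] = E[U²] + E[P²]
E[U²] = Var(U) + E[U]² = 0.04 + 0.04 = 0.08
E[P²] = Var(P) + E[P]² = 0.44444444 + 0.44444444 = 0.88888889
E[Z] = 0.08 + 0.88888889 = 0.96888889

0.96888889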